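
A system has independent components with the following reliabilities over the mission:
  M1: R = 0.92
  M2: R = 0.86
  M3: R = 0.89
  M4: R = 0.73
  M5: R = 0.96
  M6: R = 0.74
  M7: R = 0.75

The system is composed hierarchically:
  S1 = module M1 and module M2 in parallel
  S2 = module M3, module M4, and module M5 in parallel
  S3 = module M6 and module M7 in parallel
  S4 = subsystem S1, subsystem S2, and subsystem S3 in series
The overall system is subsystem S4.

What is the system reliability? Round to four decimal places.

Parallel (M1 and M2): 1 − (1 − 0.920000)(1 − 0.860000) = 0.988800
Parallel (M3, M4, and M5): 1 − (1 − 0.890000)(1 − 0.730000)(1 − 0.960000) = 0.998812
Parallel (M6 and M7): 1 − (1 − 0.740000)(1 − 0.750000) = 0.935000
Series ([0.988800], [0.998812], and [0.935000]): 0.988800 × 0.998812 × 0.935000 = 0.9234

0.9234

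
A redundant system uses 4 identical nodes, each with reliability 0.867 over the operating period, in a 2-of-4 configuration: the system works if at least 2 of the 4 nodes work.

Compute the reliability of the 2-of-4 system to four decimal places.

R = Σ_{i=2}^{4} C(4,i) p^i (1−p)^{4−i} with p = 0.867
C(4,2)·0.867^2·0.133^2 = 0.079780
C(4,3)·0.867^3·0.133^1 = 0.346712
C(4,4)·0.867^4·0.133^0 = 0.565036
Sum = 0.9915

0.9915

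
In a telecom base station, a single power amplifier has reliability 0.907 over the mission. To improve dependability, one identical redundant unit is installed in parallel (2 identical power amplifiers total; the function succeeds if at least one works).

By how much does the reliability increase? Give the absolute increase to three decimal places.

R_before = 0.907
R_after = 1 − (1 − 0.907)^2 = 0.991
ΔR = 0.991 − 0.907 = 0.084

0.084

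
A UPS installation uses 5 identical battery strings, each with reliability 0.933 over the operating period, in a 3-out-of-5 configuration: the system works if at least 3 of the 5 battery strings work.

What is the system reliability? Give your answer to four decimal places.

R = Σ_{i=3}^{5} C(5,i) p^i (1−p)^{5−i} with p = 0.933
C(5,3)·0.933^3·0.067^2 = 0.036458
C(5,4)·0.933^4·0.067^1 = 0.253847
C(5,5)·0.933^5·0.067^0 = 0.706982
Sum = 0.9973

0.9973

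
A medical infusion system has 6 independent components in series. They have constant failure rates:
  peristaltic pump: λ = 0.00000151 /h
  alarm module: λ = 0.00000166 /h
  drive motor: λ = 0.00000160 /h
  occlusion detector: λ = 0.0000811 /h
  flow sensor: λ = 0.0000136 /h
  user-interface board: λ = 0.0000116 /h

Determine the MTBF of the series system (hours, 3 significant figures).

9000

Series of exponential components: λ_sys = Σ λ_i
λ_sys = 0.00000151 + 0.00000166 + 0.00000160 + 0.0000811 + 0.0000136 + 0.0000116 = 1.1107e-04 /h
MTBF = 1 / λ_sys = 9000 h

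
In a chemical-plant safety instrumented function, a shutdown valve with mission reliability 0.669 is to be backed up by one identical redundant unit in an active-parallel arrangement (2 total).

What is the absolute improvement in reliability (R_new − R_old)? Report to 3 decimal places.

0.221

R_before = 0.669
R_after = 1 − (1 − 0.669)^2 = 0.890
ΔR = 0.890 − 0.669 = 0.221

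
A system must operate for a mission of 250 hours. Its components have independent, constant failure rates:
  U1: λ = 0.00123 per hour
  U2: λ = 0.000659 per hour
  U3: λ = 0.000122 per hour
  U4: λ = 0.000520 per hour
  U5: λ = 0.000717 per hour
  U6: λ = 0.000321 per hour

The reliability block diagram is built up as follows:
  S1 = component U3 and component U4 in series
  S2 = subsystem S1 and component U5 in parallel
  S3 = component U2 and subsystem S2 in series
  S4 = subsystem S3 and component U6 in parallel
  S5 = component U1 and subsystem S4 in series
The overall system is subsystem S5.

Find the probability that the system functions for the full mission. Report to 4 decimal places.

0.7255

R(U1) = exp(−0.00123 × 250) = 0.735283
R(U2) = exp(−0.000659 × 250) = 0.848106
R(U3) = exp(−0.000122 × 250) = 0.969960
R(U4) = exp(−0.000520 × 250) = 0.878095
R(U5) = exp(−0.000717 × 250) = 0.835897
R(U6) = exp(−0.000321 × 250) = 0.922886
Series (U3 and U4): 0.969960 × 0.878095 = 0.851717
Parallel ([0.851717] and U5): 1 − (1 − 0.851717)(1 − 0.835897) = 0.975666
Series (U2 and [0.975666]): 0.848106 × 0.975666 = 0.827468
Parallel ([0.827468] and U6): 1 − (1 − 0.827468)(1 − 0.922886) = 0.986695
Series (U1 and [0.986695]): 0.735283 × 0.986695 = 0.7255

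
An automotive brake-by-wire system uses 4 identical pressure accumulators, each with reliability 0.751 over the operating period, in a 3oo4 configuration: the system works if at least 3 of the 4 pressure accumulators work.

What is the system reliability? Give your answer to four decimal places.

0.7400

R = Σ_{i=3}^{4} C(4,i) p^i (1−p)^{4−i} with p = 0.751
C(4,3)·0.751^3·0.249^1 = 0.421870
C(4,4)·0.751^4·0.249^0 = 0.318097
Sum = 0.7400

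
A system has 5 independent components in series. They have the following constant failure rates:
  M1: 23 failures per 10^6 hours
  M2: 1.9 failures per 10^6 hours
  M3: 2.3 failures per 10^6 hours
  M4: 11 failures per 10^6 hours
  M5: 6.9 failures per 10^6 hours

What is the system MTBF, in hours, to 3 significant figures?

Series of exponential components: λ_sys = Σ λ_i
λ_sys = 0.000023 + 0.0000019 + 0.0000023 + 0.000011 + 0.0000069 = 4.5100e-05 /h
MTBF = 1 / λ_sys = 22200 h

22200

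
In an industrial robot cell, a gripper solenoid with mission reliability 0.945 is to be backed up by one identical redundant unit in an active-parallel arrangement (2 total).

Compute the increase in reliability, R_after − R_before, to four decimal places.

R_before = 0.945
R_after = 1 − (1 − 0.945)^2 = 0.9970
ΔR = 0.9970 − 0.945 = 0.0520

0.0520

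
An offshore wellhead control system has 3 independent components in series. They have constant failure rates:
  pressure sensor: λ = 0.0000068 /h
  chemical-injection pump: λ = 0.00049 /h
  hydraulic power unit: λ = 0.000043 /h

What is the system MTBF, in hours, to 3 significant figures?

Series of exponential components: λ_sys = Σ λ_i
λ_sys = 0.0000068 + 0.00049 + 0.000043 = 5.3980e-04 /h
MTBF = 1 / λ_sys = 1850 h

1850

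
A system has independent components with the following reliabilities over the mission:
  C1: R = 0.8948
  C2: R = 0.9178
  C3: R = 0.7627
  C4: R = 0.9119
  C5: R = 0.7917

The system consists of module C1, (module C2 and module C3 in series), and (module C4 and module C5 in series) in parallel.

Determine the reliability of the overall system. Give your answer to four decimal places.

Series (C2 and C3): 0.917800 × 0.762700 = 0.700006
Series (C4 and C5): 0.911900 × 0.791700 = 0.721951
Parallel (C1, [0.700006], and [0.721951]): 1 − (1 − 0.894800)(1 − 0.700006)(1 − 0.721951) = 0.9912

0.9912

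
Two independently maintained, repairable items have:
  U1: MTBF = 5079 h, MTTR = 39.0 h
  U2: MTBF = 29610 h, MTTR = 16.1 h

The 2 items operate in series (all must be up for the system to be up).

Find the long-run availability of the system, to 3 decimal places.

0.992

A(U1) = MTBF/(MTBF+MTTR) = 5079/(5079+39.0) = 0.992380
A(U2) = MTBF/(MTBF+MTTR) = 29610/(29610+16.1) = 0.999457
Series availability: 0.992380 × 0.999457 = 0.992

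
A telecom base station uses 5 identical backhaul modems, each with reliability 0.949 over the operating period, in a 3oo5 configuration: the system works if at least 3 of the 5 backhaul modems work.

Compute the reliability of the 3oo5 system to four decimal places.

0.9988

R = Σ_{i=3}^{5} C(5,i) p^i (1−p)^{5−i} with p = 0.949
C(5,3)·0.949^3·0.051^2 = 0.022230
C(5,4)·0.949^4·0.051^1 = 0.206826
C(5,5)·0.949^5·0.051^0 = 0.769717
Sum = 0.9988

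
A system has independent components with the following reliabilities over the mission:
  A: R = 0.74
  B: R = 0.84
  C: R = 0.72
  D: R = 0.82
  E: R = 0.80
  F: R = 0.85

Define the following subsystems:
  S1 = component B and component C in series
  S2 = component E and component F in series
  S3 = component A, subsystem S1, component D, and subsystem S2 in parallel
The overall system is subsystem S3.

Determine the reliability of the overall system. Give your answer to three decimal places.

Series (B and C): 0.84000 × 0.72000 = 0.60480
Series (E and F): 0.80000 × 0.85000 = 0.68000
Parallel (A, [0.60480], D, and [0.68000]): 1 − (1 − 0.74000)(1 − 0.60480)(1 − 0.82000)(1 − 0.68000) = 0.994

0.994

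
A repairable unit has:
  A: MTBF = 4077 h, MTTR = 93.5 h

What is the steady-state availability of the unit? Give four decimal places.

0.9776

A(A) = MTBF/(MTBF+MTTR) = 4077/(4077+93.5) = 0.9776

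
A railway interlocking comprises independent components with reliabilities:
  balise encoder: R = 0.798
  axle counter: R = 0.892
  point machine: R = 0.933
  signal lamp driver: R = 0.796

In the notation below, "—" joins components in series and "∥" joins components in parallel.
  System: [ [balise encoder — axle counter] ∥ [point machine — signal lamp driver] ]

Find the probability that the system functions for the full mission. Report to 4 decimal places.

0.9258

Series (balise encoder and axle counter): 0.798000 × 0.892000 = 0.711816
Series (point machine and signal lamp driver): 0.933000 × 0.796000 = 0.742668
Parallel ([0.711816] and [0.742668]): 1 − (1 − 0.711816)(1 − 0.742668) = 0.9258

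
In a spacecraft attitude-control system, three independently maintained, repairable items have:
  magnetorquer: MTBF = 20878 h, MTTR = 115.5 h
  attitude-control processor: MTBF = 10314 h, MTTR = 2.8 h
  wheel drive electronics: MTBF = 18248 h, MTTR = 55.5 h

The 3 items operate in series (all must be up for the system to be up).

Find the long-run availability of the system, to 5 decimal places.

A(magnetorquer) = MTBF/(MTBF+MTTR) = 20878/(20878+115.5) = 0.994498
A(attitude-control processor) = MTBF/(MTBF+MTTR) = 10314/(10314+2.8) = 0.999729
A(wheel drive electronics) = MTBF/(MTBF+MTTR) = 18248/(18248+55.5) = 0.996968
Series availability: 0.994498 × 0.999729 × 0.996968 = 0.99121

0.99121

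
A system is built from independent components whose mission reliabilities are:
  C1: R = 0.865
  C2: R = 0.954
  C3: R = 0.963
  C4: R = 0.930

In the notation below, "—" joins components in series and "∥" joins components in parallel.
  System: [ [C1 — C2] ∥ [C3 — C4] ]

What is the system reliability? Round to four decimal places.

0.9818

Series (C1 and C2): 0.865000 × 0.954000 = 0.825210
Series (C3 and C4): 0.963000 × 0.930000 = 0.895590
Parallel ([0.825210] and [0.895590]): 1 − (1 − 0.825210)(1 − 0.895590) = 0.9818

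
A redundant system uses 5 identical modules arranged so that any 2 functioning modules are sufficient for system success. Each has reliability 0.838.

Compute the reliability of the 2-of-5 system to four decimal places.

0.9970

R = Σ_{i=2}^{5} C(5,i) p^i (1−p)^{5−i} with p = 0.838
C(5,2)·0.838^2·0.162^3 = 0.029856
C(5,3)·0.838^3·0.162^2 = 0.154441
C(5,4)·0.838^4·0.162^1 = 0.399449
C(5,5)·0.838^5·0.162^0 = 0.413257
Sum = 0.9970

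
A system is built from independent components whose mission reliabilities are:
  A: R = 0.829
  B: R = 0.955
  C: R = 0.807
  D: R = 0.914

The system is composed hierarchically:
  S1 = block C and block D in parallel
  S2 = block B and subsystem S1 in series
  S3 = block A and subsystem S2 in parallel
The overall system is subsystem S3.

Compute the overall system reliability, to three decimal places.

0.990

Parallel (C and D): 1 − (1 − 0.80700)(1 − 0.91400) = 0.98340
Series (B and [0.98340]): 0.95500 × 0.98340 = 0.93915
Parallel (A and [0.93915]): 1 − (1 − 0.82900)(1 − 0.93915) = 0.990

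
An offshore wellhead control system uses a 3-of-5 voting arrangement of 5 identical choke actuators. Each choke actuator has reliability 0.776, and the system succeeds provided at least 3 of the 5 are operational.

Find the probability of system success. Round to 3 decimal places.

0.922

R = Σ_{i=3}^{5} C(5,i) p^i (1−p)^{5−i} with p = 0.776
C(5,3)·0.776^3·0.224^2 = 0.23447
C(5,4)·0.776^4·0.224^1 = 0.40613
C(5,5)·0.776^5·0.224^0 = 0.28139
Sum = 0.922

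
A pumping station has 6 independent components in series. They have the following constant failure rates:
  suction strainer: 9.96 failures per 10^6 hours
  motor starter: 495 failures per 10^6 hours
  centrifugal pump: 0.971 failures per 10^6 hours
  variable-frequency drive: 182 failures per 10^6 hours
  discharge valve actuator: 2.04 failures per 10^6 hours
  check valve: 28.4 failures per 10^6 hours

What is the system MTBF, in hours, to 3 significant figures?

Series of exponential components: λ_sys = Σ λ_i
λ_sys = 0.00000996 + 0.000495 + 0.000000971 + 0.000182 + 0.00000204 + 0.0000284 = 7.1837e-04 /h
MTBF = 1 / λ_sys = 1390 h

1390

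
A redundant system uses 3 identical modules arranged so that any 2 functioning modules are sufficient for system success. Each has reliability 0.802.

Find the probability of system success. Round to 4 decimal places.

0.8979

R = Σ_{i=2}^{3} C(3,i) p^i (1−p)^{3−i} with p = 0.802
C(3,2)·0.802^2·0.198^1 = 0.382063
C(3,3)·0.802^3·0.198^0 = 0.515850
Sum = 0.8979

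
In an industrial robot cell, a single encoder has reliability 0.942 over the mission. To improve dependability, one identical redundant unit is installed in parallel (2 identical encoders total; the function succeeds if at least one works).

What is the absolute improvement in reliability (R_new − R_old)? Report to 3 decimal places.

R_before = 0.942
R_after = 1 − (1 − 0.942)^2 = 0.997
ΔR = 0.997 − 0.942 = 0.055

0.055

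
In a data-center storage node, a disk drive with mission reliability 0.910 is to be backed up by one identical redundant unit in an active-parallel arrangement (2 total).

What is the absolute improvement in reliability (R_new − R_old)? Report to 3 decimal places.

0.082

R_before = 0.910
R_after = 1 − (1 − 0.910)^2 = 0.992
ΔR = 0.992 − 0.910 = 0.082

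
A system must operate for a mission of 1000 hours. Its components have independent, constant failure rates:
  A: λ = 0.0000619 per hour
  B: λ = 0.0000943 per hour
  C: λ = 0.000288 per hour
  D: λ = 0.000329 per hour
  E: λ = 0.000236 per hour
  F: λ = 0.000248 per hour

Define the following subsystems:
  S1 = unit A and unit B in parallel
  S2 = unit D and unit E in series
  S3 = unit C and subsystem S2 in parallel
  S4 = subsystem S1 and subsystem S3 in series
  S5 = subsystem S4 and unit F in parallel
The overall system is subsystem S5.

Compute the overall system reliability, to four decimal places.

0.9752

R(A) = exp(−0.0000619 × 1000) = 0.939977
R(B) = exp(−0.0000943 × 1000) = 0.910010
R(C) = exp(−0.000288 × 1000) = 0.749762
R(D) = exp(−0.000329 × 1000) = 0.719643
R(E) = exp(−0.000236 × 1000) = 0.789781
R(F) = exp(−0.000248 × 1000) = 0.780360
Parallel (A and B): 1 − (1 − 0.939977)(1 − 0.910010) = 0.994599
Series (D and E): 0.719643 × 0.789781 = 0.568360
Parallel (C and [0.568360]): 1 − (1 − 0.749762)(1 − 0.568360) = 0.891987
Series ([0.994599] and [0.891987]): 0.994599 × 0.891987 = 0.887169
Parallel ([0.887169] and F): 1 − (1 − 0.887169)(1 − 0.780360) = 0.9752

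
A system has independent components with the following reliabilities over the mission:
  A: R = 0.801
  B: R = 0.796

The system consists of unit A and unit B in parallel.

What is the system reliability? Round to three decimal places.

Parallel (A and B): 1 − (1 − 0.80100)(1 − 0.79600) = 0.959

0.959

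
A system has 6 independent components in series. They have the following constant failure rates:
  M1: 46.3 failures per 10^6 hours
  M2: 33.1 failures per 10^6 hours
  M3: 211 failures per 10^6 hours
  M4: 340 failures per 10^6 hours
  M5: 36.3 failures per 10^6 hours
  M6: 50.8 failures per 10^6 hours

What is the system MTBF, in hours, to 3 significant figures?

Series of exponential components: λ_sys = Σ λ_i
λ_sys = 0.0000463 + 0.0000331 + 0.000211 + 0.000340 + 0.0000363 + 0.0000508 = 7.1750e-04 /h
MTBF = 1 / λ_sys = 1390 h

1390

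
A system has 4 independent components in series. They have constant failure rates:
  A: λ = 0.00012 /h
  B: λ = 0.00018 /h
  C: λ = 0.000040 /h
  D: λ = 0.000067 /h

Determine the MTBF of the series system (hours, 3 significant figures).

Series of exponential components: λ_sys = Σ λ_i
λ_sys = 0.00012 + 0.00018 + 0.000040 + 0.000067 = 4.0700e-04 /h
MTBF = 1 / λ_sys = 2460 h

2460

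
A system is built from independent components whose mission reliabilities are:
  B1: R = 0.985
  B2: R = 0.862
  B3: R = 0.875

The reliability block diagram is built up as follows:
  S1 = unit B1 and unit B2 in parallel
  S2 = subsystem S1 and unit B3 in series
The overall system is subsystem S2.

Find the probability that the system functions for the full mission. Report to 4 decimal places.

0.8732

Parallel (B1 and B2): 1 − (1 − 0.985000)(1 − 0.862000) = 0.997930
Series ([0.997930] and B3): 0.997930 × 0.875000 = 0.8732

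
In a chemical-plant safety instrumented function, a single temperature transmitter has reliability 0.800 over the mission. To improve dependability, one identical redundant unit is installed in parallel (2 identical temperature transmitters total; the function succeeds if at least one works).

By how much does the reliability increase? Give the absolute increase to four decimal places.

R_before = 0.800
R_after = 1 − (1 − 0.800)^2 = 0.9600
ΔR = 0.9600 − 0.800 = 0.1600

0.1600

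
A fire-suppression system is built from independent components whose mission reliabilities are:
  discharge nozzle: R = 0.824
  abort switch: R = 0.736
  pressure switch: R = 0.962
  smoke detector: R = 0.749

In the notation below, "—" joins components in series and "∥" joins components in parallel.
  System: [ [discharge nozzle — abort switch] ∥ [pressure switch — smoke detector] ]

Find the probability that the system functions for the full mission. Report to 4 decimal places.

0.8900

Series (discharge nozzle and abort switch): 0.824000 × 0.736000 = 0.606464
Series (pressure switch and smoke detector): 0.962000 × 0.749000 = 0.720538
Parallel ([0.606464] and [0.720538]): 1 − (1 − 0.606464)(1 − 0.720538) = 0.8900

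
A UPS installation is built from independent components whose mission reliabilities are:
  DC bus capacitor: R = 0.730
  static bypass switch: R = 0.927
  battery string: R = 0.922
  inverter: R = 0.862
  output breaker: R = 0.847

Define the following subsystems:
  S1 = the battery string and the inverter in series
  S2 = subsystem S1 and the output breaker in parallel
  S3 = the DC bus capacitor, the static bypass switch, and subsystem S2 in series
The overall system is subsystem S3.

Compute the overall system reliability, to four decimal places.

0.6555

Series (battery string and inverter): 0.922000 × 0.862000 = 0.794764
Parallel ([0.794764] and output breaker): 1 − (1 − 0.794764)(1 − 0.847000) = 0.968599
Series (DC bus capacitor, static bypass switch, and [0.968599]): 0.730000 × 0.927000 × 0.968599 = 0.6555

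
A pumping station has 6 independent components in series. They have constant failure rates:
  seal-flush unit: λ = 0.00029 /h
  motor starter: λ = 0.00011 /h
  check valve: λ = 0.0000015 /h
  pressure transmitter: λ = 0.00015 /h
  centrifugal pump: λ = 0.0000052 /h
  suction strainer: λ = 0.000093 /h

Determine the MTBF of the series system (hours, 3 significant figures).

1540

Series of exponential components: λ_sys = Σ λ_i
λ_sys = 0.00029 + 0.00011 + 0.0000015 + 0.00015 + 0.0000052 + 0.000093 = 6.4970e-04 /h
MTBF = 1 / λ_sys = 1540 h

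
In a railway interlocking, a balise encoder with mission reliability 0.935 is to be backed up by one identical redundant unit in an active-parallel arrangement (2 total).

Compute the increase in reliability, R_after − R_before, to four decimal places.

R_before = 0.935
R_after = 1 − (1 − 0.935)^2 = 0.9958
ΔR = 0.9958 − 0.935 = 0.0608

0.0608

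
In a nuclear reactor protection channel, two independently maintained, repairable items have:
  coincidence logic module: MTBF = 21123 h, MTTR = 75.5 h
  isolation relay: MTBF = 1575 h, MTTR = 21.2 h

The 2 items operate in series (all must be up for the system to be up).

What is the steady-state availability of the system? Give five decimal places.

A(coincidence logic module) = MTBF/(MTBF+MTTR) = 21123/(21123+75.5) = 0.996438
A(isolation relay) = MTBF/(MTBF+MTTR) = 1575/(1575+21.2) = 0.986718
Series availability: 0.996438 × 0.986718 = 0.98320

0.98320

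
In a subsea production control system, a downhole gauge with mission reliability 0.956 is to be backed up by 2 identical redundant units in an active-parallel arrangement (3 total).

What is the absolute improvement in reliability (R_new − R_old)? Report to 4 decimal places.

R_before = 0.956
R_after = 1 − (1 − 0.956)^3 = 0.9999
ΔR = 0.9999 − 0.956 = 0.0439

0.0439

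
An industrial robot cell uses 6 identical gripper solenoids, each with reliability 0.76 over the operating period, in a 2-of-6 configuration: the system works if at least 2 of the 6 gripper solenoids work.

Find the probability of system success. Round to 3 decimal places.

R = Σ_{i=2}^{6} C(6,i) p^i (1−p)^{6−i} with p = 0.76
C(6,2)·0.76^2·0.24^4 = 0.02875
C(6,3)·0.76^3·0.24^3 = 0.12137
C(6,4)·0.76^4·0.24^2 = 0.28825
C(6,5)·0.76^5·0.24^1 = 0.36512
C(6,6)·0.76^6·0.24^0 = 0.19270
Sum = 0.996

0.996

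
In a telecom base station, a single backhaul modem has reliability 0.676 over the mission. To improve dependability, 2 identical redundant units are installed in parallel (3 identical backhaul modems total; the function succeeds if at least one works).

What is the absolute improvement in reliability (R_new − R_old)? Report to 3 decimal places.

R_before = 0.676
R_after = 1 − (1 − 0.676)^3 = 0.966
ΔR = 0.966 − 0.676 = 0.290

0.290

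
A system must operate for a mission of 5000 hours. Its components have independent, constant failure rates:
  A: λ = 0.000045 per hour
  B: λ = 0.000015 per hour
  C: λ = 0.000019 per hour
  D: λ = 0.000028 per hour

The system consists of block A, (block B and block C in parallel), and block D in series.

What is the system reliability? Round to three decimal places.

0.690

R(A) = exp(−0.000045 × 5000) = 0.79852
R(B) = exp(−0.000015 × 5000) = 0.92774
R(C) = exp(−0.000019 × 5000) = 0.90937
R(D) = exp(−0.000028 × 5000) = 0.86936
Parallel (B and C): 1 − (1 − 0.92774)(1 − 0.90937) = 0.99345
Series (A, [0.99345], and D): 0.79852 × 0.99345 × 0.86936 = 0.690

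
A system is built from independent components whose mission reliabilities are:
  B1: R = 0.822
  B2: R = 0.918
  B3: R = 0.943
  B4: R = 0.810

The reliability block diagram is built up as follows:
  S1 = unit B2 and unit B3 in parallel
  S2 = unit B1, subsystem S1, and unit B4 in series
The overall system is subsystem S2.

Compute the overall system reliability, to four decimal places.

0.6627

Parallel (B2 and B3): 1 − (1 − 0.918000)(1 − 0.943000) = 0.995326
Series (B1, [0.995326], and B4): 0.822000 × 0.995326 × 0.810000 = 0.6627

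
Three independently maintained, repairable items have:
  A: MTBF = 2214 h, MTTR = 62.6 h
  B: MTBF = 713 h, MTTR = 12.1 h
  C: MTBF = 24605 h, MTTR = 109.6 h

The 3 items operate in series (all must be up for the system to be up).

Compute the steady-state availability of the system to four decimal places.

0.9520

A(A) = MTBF/(MTBF+MTTR) = 2214/(2214+62.6) = 0.972503
A(B) = MTBF/(MTBF+MTTR) = 713/(713+12.1) = 0.983313
A(C) = MTBF/(MTBF+MTTR) = 24605/(24605+109.6) = 0.995565
Series availability: 0.972503 × 0.983313 × 0.995565 = 0.9520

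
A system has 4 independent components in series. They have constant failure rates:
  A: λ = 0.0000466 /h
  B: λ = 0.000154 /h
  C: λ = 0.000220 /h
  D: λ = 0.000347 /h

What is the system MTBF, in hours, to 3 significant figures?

Series of exponential components: λ_sys = Σ λ_i
λ_sys = 0.0000466 + 0.000154 + 0.000220 + 0.000347 = 7.6760e-04 /h
MTBF = 1 / λ_sys = 1300 h

1300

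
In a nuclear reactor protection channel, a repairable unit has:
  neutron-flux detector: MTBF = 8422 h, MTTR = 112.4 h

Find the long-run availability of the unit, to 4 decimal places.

0.9868

A(neutron-flux detector) = MTBF/(MTBF+MTTR) = 8422/(8422+112.4) = 0.9868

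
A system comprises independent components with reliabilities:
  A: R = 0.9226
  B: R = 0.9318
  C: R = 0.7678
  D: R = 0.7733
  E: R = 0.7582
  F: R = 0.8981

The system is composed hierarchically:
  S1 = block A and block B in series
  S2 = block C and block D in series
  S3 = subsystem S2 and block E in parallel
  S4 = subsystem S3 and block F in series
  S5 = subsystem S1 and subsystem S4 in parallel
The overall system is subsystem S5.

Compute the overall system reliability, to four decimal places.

Series (A and B): 0.922600 × 0.931800 = 0.859679
Series (C and D): 0.767800 × 0.773300 = 0.593740
Parallel ([0.593740] and E): 1 − (1 − 0.593740)(1 − 0.758200) = 0.901766
Series ([0.901766] and F): 0.901766 × 0.898100 = 0.809876
Parallel ([0.859679] and [0.809876]): 1 − (1 − 0.859679)(1 − 0.809876) = 0.9733

0.9733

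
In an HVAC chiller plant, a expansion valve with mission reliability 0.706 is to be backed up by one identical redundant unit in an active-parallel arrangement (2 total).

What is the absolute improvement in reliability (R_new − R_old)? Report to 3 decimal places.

R_before = 0.706
R_after = 1 − (1 − 0.706)^2 = 0.914
ΔR = 0.914 − 0.706 = 0.208

0.208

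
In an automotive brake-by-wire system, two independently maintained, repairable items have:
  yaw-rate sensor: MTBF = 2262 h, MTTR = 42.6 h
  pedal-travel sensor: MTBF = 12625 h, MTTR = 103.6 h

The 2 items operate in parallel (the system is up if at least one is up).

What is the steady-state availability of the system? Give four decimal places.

0.9998

A(yaw-rate sensor) = MTBF/(MTBF+MTTR) = 2262/(2262+42.6) = 0.981515
A(pedal-travel sensor) = MTBF/(MTBF+MTTR) = 12625/(12625+103.6) = 0.991861
Parallel availability: 1 − (1 − 0.981515)(1 − 0.991861) = 0.9998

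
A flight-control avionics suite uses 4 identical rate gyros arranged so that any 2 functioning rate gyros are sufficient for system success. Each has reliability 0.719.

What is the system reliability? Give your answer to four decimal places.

R = Σ_{i=2}^{4} C(4,i) p^i (1−p)^{4−i} with p = 0.719
C(4,2)·0.719^2·0.281^2 = 0.244919
C(4,3)·0.719^3·0.281^1 = 0.417785
C(4,4)·0.719^4·0.281^0 = 0.267249
Sum = 0.9300

0.9300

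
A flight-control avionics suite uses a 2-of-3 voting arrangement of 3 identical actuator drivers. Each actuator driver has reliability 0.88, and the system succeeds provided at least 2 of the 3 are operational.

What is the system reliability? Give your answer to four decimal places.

R = Σ_{i=2}^{3} C(3,i) p^i (1−p)^{3−i} with p = 0.88
C(3,2)·0.88^2·0.12^1 = 0.278784
C(3,3)·0.88^3·0.12^0 = 0.681472
Sum = 0.9603

0.9603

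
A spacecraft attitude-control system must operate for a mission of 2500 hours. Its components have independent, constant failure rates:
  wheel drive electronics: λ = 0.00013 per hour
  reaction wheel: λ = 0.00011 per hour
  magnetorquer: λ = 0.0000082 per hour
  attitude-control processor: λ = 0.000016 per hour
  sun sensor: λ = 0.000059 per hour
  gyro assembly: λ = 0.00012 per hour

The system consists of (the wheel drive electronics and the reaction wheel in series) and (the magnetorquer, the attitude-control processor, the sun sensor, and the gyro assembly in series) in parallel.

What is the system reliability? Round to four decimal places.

0.8203

R(wheel drive electronics) = exp(−0.00013 × 2500) = 0.722527
R(reaction wheel) = exp(−0.00011 × 2500) = 0.759572
R(magnetorquer) = exp(−0.0000082 × 2500) = 0.979709
R(attitude-control processor) = exp(−0.000016 × 2500) = 0.960789
R(sun sensor) = exp(−0.000059 × 2500) = 0.862862
R(gyro assembly) = exp(−0.00012 × 2500) = 0.740818
Series (wheel drive electronics and reaction wheel): 0.722527 × 0.759572 = 0.548811
Series (magnetorquer, attitude-control processor, sun sensor, and gyro assembly): 0.979709 × 0.960789 × 0.862862 × 0.740818 = 0.601697
Parallel ([0.548811] and [0.601697]): 1 − (1 − 0.548811)(1 − 0.601697) = 0.8203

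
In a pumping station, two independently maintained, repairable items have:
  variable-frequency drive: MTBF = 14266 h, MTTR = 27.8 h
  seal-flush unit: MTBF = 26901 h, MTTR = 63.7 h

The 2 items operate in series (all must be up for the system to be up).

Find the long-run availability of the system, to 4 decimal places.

A(variable-frequency drive) = MTBF/(MTBF+MTTR) = 14266/(14266+27.8) = 0.998055
A(seal-flush unit) = MTBF/(MTBF+MTTR) = 26901/(26901+63.7) = 0.997638
Series availability: 0.998055 × 0.997638 = 0.9957

0.9957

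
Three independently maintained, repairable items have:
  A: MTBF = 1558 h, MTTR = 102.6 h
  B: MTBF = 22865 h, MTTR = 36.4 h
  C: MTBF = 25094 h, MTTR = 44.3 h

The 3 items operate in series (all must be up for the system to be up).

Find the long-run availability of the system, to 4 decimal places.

A(A) = MTBF/(MTBF+MTTR) = 1558/(1558+102.6) = 0.938215
A(B) = MTBF/(MTBF+MTTR) = 22865/(22865+36.4) = 0.998411
A(C) = MTBF/(MTBF+MTTR) = 25094/(25094+44.3) = 0.998238
Series availability: 0.938215 × 0.998411 × 0.998238 = 0.9351

0.9351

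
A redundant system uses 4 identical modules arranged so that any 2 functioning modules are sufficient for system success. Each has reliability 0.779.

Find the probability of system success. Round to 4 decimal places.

R = Σ_{i=2}^{4} C(4,i) p^i (1−p)^{4−i} with p = 0.779
C(4,2)·0.779^2·0.221^2 = 0.177832
C(4,3)·0.779^3·0.221^1 = 0.417893
C(4,4)·0.779^4·0.221^0 = 0.368256
Sum = 0.9640

0.9640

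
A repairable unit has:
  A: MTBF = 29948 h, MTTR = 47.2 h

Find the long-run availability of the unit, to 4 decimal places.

A(A) = MTBF/(MTBF+MTTR) = 29948/(29948+47.2) = 0.9984

0.9984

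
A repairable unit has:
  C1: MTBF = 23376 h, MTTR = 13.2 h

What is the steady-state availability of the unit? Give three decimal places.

0.999

A(C1) = MTBF/(MTBF+MTTR) = 23376/(23376+13.2) = 0.999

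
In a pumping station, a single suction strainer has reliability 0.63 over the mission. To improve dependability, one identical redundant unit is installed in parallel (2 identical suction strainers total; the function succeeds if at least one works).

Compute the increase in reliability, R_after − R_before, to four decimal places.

R_before = 0.63
R_after = 1 − (1 − 0.63)^2 = 0.8631
ΔR = 0.8631 − 0.63 = 0.2331

0.2331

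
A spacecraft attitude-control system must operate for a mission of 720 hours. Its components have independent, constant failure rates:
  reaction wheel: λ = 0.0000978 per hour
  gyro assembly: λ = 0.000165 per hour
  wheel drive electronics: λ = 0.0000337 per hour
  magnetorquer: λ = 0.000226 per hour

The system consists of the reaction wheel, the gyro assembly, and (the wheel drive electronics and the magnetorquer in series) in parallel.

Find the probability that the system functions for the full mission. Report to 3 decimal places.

0.999

R(reaction wheel) = exp(−0.0000978 × 720) = 0.93201
R(gyro assembly) = exp(−0.000165 × 720) = 0.88799
R(wheel drive electronics) = exp(−0.0000337 × 720) = 0.97603
R(magnetorquer) = exp(−0.000226 × 720) = 0.84983
Series (wheel drive electronics and magnetorquer): 0.97603 × 0.84983 = 0.82946
Parallel (reaction wheel, gyro assembly, and [0.82946]): 1 − (1 − 0.93201)(1 − 0.88799)(1 − 0.82946) = 0.999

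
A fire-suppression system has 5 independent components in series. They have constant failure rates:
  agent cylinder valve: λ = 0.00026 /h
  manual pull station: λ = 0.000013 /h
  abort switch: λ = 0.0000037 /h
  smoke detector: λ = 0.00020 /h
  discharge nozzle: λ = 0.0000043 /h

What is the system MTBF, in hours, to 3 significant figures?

Series of exponential components: λ_sys = Σ λ_i
λ_sys = 0.00026 + 0.000013 + 0.0000037 + 0.00020 + 0.0000043 = 4.8100e-04 /h
MTBF = 1 / λ_sys = 2080 h

2080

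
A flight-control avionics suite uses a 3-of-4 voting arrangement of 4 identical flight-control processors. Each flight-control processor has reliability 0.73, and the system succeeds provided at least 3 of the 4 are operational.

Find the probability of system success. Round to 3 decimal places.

0.704

R = Σ_{i=3}^{4} C(4,i) p^i (1−p)^{4−i} with p = 0.73
C(4,3)·0.73^3·0.27^1 = 0.42014
C(4,4)·0.73^4·0.27^0 = 0.28398
Sum = 0.704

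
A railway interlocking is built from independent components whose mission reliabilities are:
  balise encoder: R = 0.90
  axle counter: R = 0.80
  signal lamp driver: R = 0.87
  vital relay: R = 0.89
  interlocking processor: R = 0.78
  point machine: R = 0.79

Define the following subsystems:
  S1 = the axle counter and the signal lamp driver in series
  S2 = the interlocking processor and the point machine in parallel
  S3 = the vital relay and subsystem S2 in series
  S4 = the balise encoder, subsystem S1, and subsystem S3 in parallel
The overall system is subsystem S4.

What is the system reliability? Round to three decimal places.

Series (axle counter and signal lamp driver): 0.80000 × 0.87000 = 0.69600
Parallel (interlocking processor and point machine): 1 − (1 − 0.78000)(1 − 0.79000) = 0.95380
Series (vital relay and [0.95380]): 0.89000 × 0.95380 = 0.84888
Parallel (balise encoder, [0.69600], and [0.84888]): 1 − (1 − 0.90000)(1 − 0.69600)(1 − 0.84888) = 0.995

0.995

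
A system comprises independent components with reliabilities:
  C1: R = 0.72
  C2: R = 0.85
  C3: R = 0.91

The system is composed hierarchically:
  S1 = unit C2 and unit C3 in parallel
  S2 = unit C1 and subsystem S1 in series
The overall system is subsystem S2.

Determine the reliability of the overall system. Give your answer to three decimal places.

Parallel (C2 and C3): 1 − (1 − 0.85000)(1 − 0.91000) = 0.98650
Series (C1 and [0.98650]): 0.72000 × 0.98650 = 0.710

0.710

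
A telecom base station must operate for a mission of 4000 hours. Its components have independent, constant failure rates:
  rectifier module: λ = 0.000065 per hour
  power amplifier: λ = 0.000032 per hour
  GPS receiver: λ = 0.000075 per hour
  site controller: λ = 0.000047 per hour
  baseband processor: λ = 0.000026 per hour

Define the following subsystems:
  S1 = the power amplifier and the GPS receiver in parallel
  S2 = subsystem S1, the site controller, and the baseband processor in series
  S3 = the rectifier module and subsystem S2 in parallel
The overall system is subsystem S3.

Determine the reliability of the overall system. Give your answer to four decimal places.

R(rectifier module) = exp(−0.000065 × 4000) = 0.771052
R(power amplifier) = exp(−0.000032 × 4000) = 0.879853
R(GPS receiver) = exp(−0.000075 × 4000) = 0.740818
R(site controller) = exp(−0.000047 × 4000) = 0.828615
R(baseband processor) = exp(−0.000026 × 4000) = 0.901225
Parallel (power amplifier and GPS receiver): 1 − (1 − 0.879853)(1 − 0.740818) = 0.968860
Series ([0.968860], site controller, and baseband processor): 0.968860 × 0.828615 × 0.901225 = 0.723514
Parallel (rectifier module and [0.723514]): 1 − (1 − 0.771052)(1 − 0.723514) = 0.9367

0.9367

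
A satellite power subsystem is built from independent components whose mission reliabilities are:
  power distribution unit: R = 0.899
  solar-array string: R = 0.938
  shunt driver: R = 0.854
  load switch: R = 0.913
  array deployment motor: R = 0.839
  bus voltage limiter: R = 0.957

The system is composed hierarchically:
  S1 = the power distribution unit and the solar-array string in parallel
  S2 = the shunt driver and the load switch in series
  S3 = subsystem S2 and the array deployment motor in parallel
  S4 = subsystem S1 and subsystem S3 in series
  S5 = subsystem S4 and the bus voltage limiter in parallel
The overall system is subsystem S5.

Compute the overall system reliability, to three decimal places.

0.998

Parallel (power distribution unit and solar-array string): 1 − (1 − 0.89900)(1 − 0.93800) = 0.99374
Series (shunt driver and load switch): 0.85400 × 0.91300 = 0.77970
Parallel ([0.77970] and array deployment motor): 1 − (1 − 0.77970)(1 − 0.83900) = 0.96453
Series ([0.99374] and [0.96453]): 0.99374 × 0.96453 = 0.95849
Parallel ([0.95849] and bus voltage limiter): 1 − (1 − 0.95849)(1 − 0.95700) = 0.998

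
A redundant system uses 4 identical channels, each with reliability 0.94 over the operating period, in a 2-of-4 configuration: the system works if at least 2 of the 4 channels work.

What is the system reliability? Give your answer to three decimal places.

0.999

R = Σ_{i=2}^{4} C(4,i) p^i (1−p)^{4−i} with p = 0.94
C(4,2)·0.94^2·0.06^2 = 0.01909
C(4,3)·0.94^3·0.06^1 = 0.19934
C(4,4)·0.94^4·0.06^0 = 0.78075
Sum = 0.999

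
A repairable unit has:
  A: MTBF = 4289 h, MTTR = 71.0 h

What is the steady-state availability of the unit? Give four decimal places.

A(A) = MTBF/(MTBF+MTTR) = 4289/(4289+71.0) = 0.9837

0.9837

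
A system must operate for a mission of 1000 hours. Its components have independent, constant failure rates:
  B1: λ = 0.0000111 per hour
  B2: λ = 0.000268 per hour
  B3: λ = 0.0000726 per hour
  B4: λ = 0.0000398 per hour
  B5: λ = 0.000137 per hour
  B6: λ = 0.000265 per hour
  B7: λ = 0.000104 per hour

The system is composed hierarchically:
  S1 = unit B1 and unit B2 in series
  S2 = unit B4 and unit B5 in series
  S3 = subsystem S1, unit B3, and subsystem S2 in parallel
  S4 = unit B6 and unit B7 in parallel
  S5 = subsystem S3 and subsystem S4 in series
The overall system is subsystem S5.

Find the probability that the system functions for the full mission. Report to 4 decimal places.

0.9743

R(B1) = exp(−0.0000111 × 1000) = 0.988961
R(B2) = exp(−0.000268 × 1000) = 0.764908
R(B3) = exp(−0.0000726 × 1000) = 0.929973
R(B4) = exp(−0.0000398 × 1000) = 0.960982
R(B5) = exp(−0.000137 × 1000) = 0.871970
R(B6) = exp(−0.000265 × 1000) = 0.767206
R(B7) = exp(−0.000104 × 1000) = 0.901225
Series (B1 and B2): 0.988961 × 0.764908 = 0.756464
Series (B4 and B5): 0.960982 × 0.871970 = 0.837947
Parallel ([0.756464], B3, and [0.837947]): 1 − (1 − 0.756464)(1 − 0.929973)(1 − 0.837947) = 0.997236
Parallel (B6 and B7): 1 − (1 − 0.767206)(1 − 0.901225) = 0.977006
Series ([0.997236] and [0.977006]): 0.997236 × 0.977006 = 0.9743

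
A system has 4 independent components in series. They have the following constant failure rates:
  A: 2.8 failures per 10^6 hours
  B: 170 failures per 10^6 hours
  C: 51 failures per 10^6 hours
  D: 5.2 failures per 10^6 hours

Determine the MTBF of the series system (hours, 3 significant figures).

4370

Series of exponential components: λ_sys = Σ λ_i
λ_sys = 0.0000028 + 0.00017 + 0.000051 + 0.0000052 = 2.2900e-04 /h
MTBF = 1 / λ_sys = 4370 h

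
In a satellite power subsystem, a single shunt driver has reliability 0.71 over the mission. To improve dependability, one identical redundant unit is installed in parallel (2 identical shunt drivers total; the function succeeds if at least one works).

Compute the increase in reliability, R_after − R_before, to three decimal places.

R_before = 0.71
R_after = 1 − (1 − 0.71)^2 = 0.916
ΔR = 0.916 − 0.71 = 0.206

0.206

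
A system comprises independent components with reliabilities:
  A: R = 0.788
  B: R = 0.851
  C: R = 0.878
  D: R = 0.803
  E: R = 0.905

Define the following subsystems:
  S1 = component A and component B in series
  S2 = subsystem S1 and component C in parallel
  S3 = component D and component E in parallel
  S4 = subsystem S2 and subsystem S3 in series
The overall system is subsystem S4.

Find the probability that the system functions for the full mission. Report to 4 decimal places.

Series (A and B): 0.788000 × 0.851000 = 0.670588
Parallel ([0.670588] and C): 1 − (1 − 0.670588)(1 − 0.878000) = 0.959812
Parallel (D and E): 1 − (1 − 0.803000)(1 − 0.905000) = 0.981285
Series ([0.959812] and [0.981285]): 0.959812 × 0.981285 = 0.9418

0.9418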